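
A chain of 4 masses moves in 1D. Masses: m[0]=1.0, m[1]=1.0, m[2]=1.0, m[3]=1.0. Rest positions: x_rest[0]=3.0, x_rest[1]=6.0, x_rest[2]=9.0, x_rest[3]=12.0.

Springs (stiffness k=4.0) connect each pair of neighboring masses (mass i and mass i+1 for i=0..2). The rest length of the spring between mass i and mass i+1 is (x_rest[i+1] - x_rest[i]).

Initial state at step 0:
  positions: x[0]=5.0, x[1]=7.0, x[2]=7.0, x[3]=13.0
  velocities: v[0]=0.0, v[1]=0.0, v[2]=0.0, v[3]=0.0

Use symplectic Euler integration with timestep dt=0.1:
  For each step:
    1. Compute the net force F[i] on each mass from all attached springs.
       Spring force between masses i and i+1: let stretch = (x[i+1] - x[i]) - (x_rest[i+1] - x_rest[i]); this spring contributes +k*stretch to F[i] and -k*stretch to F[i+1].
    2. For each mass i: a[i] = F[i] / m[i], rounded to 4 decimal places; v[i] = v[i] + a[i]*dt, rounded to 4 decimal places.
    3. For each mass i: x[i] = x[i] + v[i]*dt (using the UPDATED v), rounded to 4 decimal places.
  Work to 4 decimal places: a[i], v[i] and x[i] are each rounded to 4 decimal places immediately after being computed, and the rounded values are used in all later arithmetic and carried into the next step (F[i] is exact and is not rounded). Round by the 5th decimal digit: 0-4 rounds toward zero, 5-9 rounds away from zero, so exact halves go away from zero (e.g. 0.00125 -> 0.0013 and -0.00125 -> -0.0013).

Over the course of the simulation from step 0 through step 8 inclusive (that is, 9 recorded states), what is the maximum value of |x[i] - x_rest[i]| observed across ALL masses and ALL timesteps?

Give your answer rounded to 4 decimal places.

Answer: 2.2705

Derivation:
Step 0: x=[5.0000 7.0000 7.0000 13.0000] v=[0.0000 0.0000 0.0000 0.0000]
Step 1: x=[4.9600 6.9200 7.2400 12.8800] v=[-0.4000 -0.8000 2.4000 -1.2000]
Step 2: x=[4.8784 6.7744 7.6928 12.6544] v=[-0.8160 -1.4560 4.5280 -2.2560]
Step 3: x=[4.7526 6.5897 8.3073 12.3503] v=[-1.2576 -1.8470 6.1453 -3.0406]
Step 4: x=[4.5803 6.4002 9.0149 12.0045] v=[-1.7228 -1.8948 7.0755 -3.4578]
Step 5: x=[4.3608 6.2425 9.7375 11.6591] v=[-2.1948 -1.5769 7.2255 -3.4536]
Step 6: x=[4.0966 6.1493 10.3971 11.3569] v=[-2.6421 -0.9316 6.5961 -3.0222]
Step 7: x=[3.7945 6.1439 10.9252 11.1363] v=[-3.0210 -0.0536 5.2809 -2.2061]
Step 8: x=[3.4664 6.2358 11.2705 11.0273] v=[-3.2812 0.9192 3.4528 -1.0905]
Max displacement = 2.2705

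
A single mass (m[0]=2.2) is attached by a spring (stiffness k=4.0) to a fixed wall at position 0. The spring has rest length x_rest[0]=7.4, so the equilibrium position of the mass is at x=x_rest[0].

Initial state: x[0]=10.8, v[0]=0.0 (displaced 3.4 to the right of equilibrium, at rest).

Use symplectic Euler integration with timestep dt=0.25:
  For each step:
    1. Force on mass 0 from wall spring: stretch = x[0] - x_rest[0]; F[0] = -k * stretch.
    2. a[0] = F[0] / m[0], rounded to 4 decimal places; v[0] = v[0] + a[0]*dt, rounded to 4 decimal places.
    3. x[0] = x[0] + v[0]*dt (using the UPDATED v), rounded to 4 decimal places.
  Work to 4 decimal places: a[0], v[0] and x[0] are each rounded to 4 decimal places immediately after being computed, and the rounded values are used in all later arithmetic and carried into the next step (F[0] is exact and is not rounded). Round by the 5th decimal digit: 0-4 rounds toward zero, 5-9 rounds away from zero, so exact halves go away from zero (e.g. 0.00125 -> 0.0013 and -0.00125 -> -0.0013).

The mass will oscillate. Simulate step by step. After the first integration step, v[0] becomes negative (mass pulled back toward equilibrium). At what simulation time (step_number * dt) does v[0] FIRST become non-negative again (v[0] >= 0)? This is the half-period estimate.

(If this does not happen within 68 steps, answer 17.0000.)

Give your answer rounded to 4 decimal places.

Step 0: x=[10.8000] v=[0.0000]
Step 1: x=[10.4136] v=[-1.5455]
Step 2: x=[9.6848] v=[-2.9153]
Step 3: x=[8.6963] v=[-3.9539]
Step 4: x=[7.5605] v=[-4.5431]
Step 5: x=[6.4065] v=[-4.6161]
Step 6: x=[5.3654] v=[-4.1645]
Step 7: x=[4.5555] v=[-3.2397]
Step 8: x=[4.0688] v=[-1.9468]
Step 9: x=[3.9607] v=[-0.4326]
Step 10: x=[4.2434] v=[1.1307]
First v>=0 after going negative at step 10, time=2.5000

Answer: 2.5000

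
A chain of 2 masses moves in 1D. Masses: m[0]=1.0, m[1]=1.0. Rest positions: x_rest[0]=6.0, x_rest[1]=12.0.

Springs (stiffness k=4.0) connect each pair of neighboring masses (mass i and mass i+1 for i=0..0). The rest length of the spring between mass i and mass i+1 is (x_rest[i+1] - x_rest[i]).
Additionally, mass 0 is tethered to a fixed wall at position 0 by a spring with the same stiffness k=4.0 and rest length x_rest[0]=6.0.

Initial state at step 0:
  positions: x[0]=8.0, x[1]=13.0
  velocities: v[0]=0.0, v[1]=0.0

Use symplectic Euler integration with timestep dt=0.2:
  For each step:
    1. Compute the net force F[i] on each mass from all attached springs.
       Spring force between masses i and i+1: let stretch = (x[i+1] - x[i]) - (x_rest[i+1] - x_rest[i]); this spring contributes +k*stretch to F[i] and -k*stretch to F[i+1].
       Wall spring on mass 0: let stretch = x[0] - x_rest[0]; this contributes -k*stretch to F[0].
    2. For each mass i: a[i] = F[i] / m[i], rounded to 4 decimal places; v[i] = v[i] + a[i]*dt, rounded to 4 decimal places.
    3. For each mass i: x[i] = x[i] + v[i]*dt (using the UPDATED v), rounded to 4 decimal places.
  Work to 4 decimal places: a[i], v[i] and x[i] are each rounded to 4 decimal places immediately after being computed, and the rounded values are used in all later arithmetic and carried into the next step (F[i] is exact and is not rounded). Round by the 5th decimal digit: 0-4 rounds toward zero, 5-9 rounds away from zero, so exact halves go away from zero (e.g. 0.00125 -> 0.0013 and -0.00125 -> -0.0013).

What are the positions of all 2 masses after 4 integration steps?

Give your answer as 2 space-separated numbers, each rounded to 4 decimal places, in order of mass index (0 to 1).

Answer: 5.4027 13.3604

Derivation:
Step 0: x=[8.0000 13.0000] v=[0.0000 0.0000]
Step 1: x=[7.5200 13.1600] v=[-2.4000 0.8000]
Step 2: x=[6.7392 13.3776] v=[-3.9040 1.0880]
Step 3: x=[5.9423 13.4931] v=[-3.9846 0.5773]
Step 4: x=[5.4027 13.3604] v=[-2.6978 -0.6633]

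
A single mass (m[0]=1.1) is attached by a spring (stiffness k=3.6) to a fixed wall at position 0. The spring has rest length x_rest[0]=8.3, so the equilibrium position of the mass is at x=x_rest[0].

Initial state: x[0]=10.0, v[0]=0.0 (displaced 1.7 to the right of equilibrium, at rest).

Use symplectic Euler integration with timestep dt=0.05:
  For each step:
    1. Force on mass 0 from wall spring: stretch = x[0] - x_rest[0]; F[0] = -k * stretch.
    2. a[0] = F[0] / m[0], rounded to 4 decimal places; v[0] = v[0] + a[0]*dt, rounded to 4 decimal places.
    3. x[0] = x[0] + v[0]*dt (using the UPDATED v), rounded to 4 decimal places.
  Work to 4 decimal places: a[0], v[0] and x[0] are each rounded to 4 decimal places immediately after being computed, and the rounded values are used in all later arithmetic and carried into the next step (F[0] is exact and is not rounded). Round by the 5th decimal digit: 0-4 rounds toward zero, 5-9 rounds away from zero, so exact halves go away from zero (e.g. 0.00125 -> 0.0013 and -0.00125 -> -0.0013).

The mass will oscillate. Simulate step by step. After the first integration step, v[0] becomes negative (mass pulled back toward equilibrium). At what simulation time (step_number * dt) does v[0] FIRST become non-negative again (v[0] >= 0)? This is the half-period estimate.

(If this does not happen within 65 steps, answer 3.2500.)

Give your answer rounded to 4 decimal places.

Step 0: x=[10.0000] v=[0.0000]
Step 1: x=[9.9861] v=[-0.2782]
Step 2: x=[9.9584] v=[-0.5541]
Step 3: x=[9.9171] v=[-0.8255]
Step 4: x=[9.8626] v=[-1.0901]
Step 5: x=[9.7953] v=[-1.3458]
Step 6: x=[9.7158] v=[-1.5905]
Step 7: x=[9.6247] v=[-1.8222]
Step 8: x=[9.5228] v=[-2.0390]
Step 9: x=[9.4108] v=[-2.2391]
Step 10: x=[9.2898] v=[-2.4209]
Step 11: x=[9.1607] v=[-2.5829]
Step 12: x=[9.0245] v=[-2.7237]
Step 13: x=[8.8824] v=[-2.8423]
Step 14: x=[8.7355] v=[-2.9376]
Step 15: x=[8.5851] v=[-3.0089]
Step 16: x=[8.4323] v=[-3.0556]
Step 17: x=[8.2784] v=[-3.0773]
Step 18: x=[8.1247] v=[-3.0738]
Step 19: x=[7.9724] v=[-3.0451]
Step 20: x=[7.8228] v=[-2.9915]
Step 21: x=[7.6771] v=[-2.9134]
Step 22: x=[7.5365] v=[-2.8115]
Step 23: x=[7.4022] v=[-2.6866]
Step 24: x=[7.2752] v=[-2.5397]
Step 25: x=[7.1566] v=[-2.3720]
Step 26: x=[7.0474] v=[-2.1849]
Step 27: x=[6.9484] v=[-1.9799]
Step 28: x=[6.8605] v=[-1.7587]
Step 29: x=[6.7843] v=[-1.5231]
Step 30: x=[6.7205] v=[-1.2751]
Step 31: x=[6.6697] v=[-1.0166]
Step 32: x=[6.6322] v=[-0.7498]
Step 33: x=[6.6084] v=[-0.4769]
Step 34: x=[6.5984] v=[-0.2001]
Step 35: x=[6.6023] v=[0.0783]
First v>=0 after going negative at step 35, time=1.7500

Answer: 1.7500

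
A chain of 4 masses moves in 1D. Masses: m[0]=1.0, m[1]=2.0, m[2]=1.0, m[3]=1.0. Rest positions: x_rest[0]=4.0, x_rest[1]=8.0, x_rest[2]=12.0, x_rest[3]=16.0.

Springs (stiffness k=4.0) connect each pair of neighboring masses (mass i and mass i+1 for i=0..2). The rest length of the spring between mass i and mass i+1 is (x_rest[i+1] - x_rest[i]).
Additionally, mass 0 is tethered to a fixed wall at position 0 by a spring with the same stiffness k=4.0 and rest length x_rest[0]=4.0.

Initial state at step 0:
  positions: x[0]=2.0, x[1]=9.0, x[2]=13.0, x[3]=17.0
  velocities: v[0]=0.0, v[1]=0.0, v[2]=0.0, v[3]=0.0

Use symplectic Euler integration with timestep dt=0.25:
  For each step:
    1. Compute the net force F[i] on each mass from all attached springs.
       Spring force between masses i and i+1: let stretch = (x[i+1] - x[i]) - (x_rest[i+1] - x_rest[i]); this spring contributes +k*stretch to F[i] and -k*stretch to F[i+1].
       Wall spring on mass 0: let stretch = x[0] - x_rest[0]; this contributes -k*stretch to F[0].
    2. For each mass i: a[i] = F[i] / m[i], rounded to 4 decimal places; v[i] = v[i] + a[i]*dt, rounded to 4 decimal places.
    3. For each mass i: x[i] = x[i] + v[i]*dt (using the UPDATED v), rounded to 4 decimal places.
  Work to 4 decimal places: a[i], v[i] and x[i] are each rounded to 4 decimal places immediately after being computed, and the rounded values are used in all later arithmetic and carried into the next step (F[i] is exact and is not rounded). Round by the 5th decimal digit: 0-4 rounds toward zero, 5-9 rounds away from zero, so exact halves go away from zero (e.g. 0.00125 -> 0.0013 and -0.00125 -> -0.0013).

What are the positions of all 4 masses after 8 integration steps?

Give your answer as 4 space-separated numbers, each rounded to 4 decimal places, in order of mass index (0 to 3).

Step 0: x=[2.0000 9.0000 13.0000 17.0000] v=[0.0000 0.0000 0.0000 0.0000]
Step 1: x=[3.2500 8.6250 13.0000 17.0000] v=[5.0000 -1.5000 0.0000 0.0000]
Step 2: x=[5.0313 8.1250 12.9063 17.0000] v=[7.1250 -2.0000 -0.3750 0.0000]
Step 3: x=[6.3282 7.8360 12.6407 16.9766] v=[5.1874 -1.1562 -1.0626 -0.0937]
Step 4: x=[6.4200 7.9591 12.2579 16.8692] v=[0.3670 0.4923 -1.5314 -0.4296]
Step 5: x=[5.2915 8.4272 11.9532 16.6090] v=[-4.5139 1.8722 -1.2189 -1.0409]
Step 6: x=[3.6241 8.9441 11.9309 16.1848] v=[-6.6697 2.0674 -0.0891 -1.6967]
Step 7: x=[2.3807 9.1693 12.2254 15.6972] v=[-4.9738 0.9008 1.1780 -1.9506]
Step 8: x=[2.2392 8.9279 12.6238 15.3416] v=[-0.5659 -0.9655 1.5937 -1.4224]

Answer: 2.2392 8.9279 12.6238 15.3416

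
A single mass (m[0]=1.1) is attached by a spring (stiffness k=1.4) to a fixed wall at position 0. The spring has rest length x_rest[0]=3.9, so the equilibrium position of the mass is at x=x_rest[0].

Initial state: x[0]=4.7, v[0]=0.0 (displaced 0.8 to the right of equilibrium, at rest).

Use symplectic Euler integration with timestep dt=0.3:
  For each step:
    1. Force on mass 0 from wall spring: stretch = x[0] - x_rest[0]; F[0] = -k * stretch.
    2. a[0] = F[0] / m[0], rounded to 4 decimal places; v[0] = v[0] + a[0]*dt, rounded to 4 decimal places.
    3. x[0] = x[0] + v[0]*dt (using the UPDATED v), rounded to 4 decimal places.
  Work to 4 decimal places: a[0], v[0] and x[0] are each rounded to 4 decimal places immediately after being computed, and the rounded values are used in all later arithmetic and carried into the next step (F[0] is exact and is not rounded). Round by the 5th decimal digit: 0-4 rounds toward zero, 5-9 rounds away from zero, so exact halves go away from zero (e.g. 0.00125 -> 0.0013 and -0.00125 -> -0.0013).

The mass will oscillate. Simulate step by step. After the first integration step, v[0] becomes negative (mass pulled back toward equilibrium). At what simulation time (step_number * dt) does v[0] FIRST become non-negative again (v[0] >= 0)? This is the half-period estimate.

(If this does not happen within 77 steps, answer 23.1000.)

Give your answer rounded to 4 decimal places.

Step 0: x=[4.7000] v=[0.0000]
Step 1: x=[4.6084] v=[-0.3055]
Step 2: x=[4.4356] v=[-0.5760]
Step 3: x=[4.2015] v=[-0.7805]
Step 4: x=[3.9328] v=[-0.8956]
Step 5: x=[3.6604] v=[-0.9081]
Step 6: x=[3.4154] v=[-0.8166]
Step 7: x=[3.2259] v=[-0.6316]
Step 8: x=[3.1136] v=[-0.3742]
Step 9: x=[3.0914] v=[-0.0739]
Step 10: x=[3.1618] v=[0.2348]
First v>=0 after going negative at step 10, time=3.0000

Answer: 3.0000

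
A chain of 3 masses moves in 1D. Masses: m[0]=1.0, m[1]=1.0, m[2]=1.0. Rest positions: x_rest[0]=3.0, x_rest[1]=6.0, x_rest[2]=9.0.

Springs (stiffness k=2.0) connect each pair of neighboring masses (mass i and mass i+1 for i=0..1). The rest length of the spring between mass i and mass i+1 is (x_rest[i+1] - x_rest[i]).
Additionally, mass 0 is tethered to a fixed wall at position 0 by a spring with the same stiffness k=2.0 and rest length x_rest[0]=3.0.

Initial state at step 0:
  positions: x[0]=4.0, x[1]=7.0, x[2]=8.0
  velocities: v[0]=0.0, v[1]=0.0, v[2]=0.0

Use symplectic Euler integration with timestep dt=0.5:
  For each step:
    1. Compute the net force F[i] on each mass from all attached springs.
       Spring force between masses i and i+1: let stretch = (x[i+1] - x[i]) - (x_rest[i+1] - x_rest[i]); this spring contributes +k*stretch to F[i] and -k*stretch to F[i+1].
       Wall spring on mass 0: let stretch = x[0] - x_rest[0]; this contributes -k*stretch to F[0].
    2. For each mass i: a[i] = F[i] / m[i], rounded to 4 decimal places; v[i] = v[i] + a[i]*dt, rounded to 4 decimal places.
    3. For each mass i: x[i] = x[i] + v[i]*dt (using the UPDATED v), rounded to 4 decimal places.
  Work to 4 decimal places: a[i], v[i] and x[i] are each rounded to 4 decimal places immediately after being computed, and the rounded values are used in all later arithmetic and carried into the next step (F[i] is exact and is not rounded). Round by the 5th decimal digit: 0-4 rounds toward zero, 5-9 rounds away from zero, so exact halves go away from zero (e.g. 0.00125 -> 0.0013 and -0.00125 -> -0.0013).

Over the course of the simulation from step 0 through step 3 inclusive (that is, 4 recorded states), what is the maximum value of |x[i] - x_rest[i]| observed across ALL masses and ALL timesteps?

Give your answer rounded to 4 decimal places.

Answer: 1.3750

Derivation:
Step 0: x=[4.0000 7.0000 8.0000] v=[0.0000 0.0000 0.0000]
Step 1: x=[3.5000 6.0000 9.0000] v=[-1.0000 -2.0000 2.0000]
Step 2: x=[2.5000 5.2500 10.0000] v=[-2.0000 -1.5000 2.0000]
Step 3: x=[1.6250 5.5000 10.1250] v=[-1.7500 0.5000 0.2500]
Max displacement = 1.3750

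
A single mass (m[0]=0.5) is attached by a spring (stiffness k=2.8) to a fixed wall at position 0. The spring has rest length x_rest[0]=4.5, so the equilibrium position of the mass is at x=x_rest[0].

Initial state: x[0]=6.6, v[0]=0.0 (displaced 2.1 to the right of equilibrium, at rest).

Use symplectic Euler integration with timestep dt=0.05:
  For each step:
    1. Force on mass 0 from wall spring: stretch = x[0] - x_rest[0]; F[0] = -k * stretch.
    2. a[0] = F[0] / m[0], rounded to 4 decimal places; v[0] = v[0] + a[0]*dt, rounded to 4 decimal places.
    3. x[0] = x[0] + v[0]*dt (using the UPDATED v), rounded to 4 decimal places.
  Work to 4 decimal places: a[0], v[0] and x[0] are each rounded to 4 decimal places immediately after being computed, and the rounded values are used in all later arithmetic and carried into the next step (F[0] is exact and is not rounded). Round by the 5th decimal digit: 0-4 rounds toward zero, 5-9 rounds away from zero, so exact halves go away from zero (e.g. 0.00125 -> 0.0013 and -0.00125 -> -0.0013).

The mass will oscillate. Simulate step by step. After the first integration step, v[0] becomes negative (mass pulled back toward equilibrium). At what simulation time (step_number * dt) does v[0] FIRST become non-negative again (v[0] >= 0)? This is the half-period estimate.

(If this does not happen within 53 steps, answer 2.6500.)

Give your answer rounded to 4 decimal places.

Step 0: x=[6.6000] v=[0.0000]
Step 1: x=[6.5706] v=[-0.5880]
Step 2: x=[6.5122] v=[-1.1678]
Step 3: x=[6.4256] v=[-1.7312]
Step 4: x=[6.3121] v=[-2.2704]
Step 5: x=[6.1732] v=[-2.7778]
Step 6: x=[6.0109] v=[-3.2463]
Step 7: x=[5.8274] v=[-3.6694]
Step 8: x=[5.6253] v=[-4.0411]
Step 9: x=[5.4075] v=[-4.3562]
Step 10: x=[5.1770] v=[-4.6103]
Step 11: x=[4.9370] v=[-4.7999]
Step 12: x=[4.6909] v=[-4.9223]
Step 13: x=[4.4421] v=[-4.9758]
Step 14: x=[4.1941] v=[-4.9596]
Step 15: x=[3.9504] v=[-4.8740]
Step 16: x=[3.7144] v=[-4.7201]
Step 17: x=[3.4894] v=[-4.5001]
Step 18: x=[3.2785] v=[-4.2171]
Step 19: x=[3.0847] v=[-3.8751]
Step 20: x=[2.9108] v=[-3.4788]
Step 21: x=[2.7591] v=[-3.0338]
Step 22: x=[2.6318] v=[-2.5464]
Step 23: x=[2.5306] v=[-2.0233]
Step 24: x=[2.4570] v=[-1.4719]
Step 25: x=[2.4120] v=[-0.8999]
Step 26: x=[2.3962] v=[-0.3153]
Step 27: x=[2.4099] v=[0.2738]
First v>=0 after going negative at step 27, time=1.3500

Answer: 1.3500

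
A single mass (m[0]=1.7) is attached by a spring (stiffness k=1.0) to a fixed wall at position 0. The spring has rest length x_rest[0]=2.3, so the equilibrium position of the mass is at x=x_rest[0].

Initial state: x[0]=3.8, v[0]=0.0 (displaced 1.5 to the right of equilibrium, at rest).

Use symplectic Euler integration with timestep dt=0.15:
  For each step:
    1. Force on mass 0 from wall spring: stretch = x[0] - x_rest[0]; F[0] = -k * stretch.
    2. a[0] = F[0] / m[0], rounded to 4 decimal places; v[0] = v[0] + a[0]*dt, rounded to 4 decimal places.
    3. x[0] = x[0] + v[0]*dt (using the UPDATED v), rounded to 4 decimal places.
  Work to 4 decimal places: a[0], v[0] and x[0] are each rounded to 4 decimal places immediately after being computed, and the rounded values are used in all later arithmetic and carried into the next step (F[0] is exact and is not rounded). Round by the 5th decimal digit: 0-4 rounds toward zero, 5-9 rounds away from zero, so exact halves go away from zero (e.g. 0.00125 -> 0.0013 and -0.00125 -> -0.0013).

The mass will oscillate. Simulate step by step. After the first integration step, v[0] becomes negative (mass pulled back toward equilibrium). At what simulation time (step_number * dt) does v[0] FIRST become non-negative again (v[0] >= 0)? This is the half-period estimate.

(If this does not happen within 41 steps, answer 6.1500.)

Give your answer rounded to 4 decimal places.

Step 0: x=[3.8000] v=[0.0000]
Step 1: x=[3.7801] v=[-0.1324]
Step 2: x=[3.7407] v=[-0.2630]
Step 3: x=[3.6822] v=[-0.3901]
Step 4: x=[3.6054] v=[-0.5121]
Step 5: x=[3.5113] v=[-0.6273]
Step 6: x=[3.4012] v=[-0.7342]
Step 7: x=[3.2765] v=[-0.8314]
Step 8: x=[3.1389] v=[-0.9176]
Step 9: x=[2.9902] v=[-0.9916]
Step 10: x=[2.8323] v=[-1.0525]
Step 11: x=[2.6674] v=[-1.0995]
Step 12: x=[2.4976] v=[-1.1319]
Step 13: x=[2.3252] v=[-1.1493]
Step 14: x=[2.1525] v=[-1.1515]
Step 15: x=[1.9817] v=[-1.1385]
Step 16: x=[1.8151] v=[-1.1104]
Step 17: x=[1.6550] v=[-1.0676]
Step 18: x=[1.5034] v=[-1.0107]
Step 19: x=[1.3623] v=[-0.9404]
Step 20: x=[1.2336] v=[-0.8577]
Step 21: x=[1.1191] v=[-0.7636]
Step 22: x=[1.0202] v=[-0.6594]
Step 23: x=[0.9382] v=[-0.5465]
Step 24: x=[0.8743] v=[-0.4263]
Step 25: x=[0.8292] v=[-0.3005]
Step 26: x=[0.8036] v=[-0.1707]
Step 27: x=[0.7978] v=[-0.0387]
Step 28: x=[0.8119] v=[0.0938]
First v>=0 after going negative at step 28, time=4.2000

Answer: 4.2000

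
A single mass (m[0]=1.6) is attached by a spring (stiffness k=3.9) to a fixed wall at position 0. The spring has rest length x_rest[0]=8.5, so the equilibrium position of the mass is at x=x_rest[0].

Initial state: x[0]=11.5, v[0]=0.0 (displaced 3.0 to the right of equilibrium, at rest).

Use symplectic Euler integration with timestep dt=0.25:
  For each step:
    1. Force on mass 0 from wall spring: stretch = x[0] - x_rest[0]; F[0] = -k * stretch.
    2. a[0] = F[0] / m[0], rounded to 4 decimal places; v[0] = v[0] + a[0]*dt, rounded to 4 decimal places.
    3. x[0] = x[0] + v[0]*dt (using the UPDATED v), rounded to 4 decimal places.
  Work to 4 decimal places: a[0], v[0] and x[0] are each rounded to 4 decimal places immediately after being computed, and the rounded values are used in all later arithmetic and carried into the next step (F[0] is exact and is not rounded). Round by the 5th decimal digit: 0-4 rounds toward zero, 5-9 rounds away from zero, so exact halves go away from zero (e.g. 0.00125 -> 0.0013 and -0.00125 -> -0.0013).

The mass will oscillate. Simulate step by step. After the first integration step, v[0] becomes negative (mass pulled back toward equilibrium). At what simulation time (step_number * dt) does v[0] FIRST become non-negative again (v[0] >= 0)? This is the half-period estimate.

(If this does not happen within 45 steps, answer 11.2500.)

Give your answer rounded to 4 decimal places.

Answer: 2.0000

Derivation:
Step 0: x=[11.5000] v=[0.0000]
Step 1: x=[11.0430] v=[-1.8281]
Step 2: x=[10.1986] v=[-3.3778]
Step 3: x=[9.0954] v=[-4.4129]
Step 4: x=[7.9015] v=[-4.7757]
Step 5: x=[6.7988] v=[-4.4110]
Step 6: x=[5.9552] v=[-3.3743]
Step 7: x=[5.4993] v=[-1.8236]
Step 8: x=[5.5006] v=[0.0050]
First v>=0 after going negative at step 8, time=2.0000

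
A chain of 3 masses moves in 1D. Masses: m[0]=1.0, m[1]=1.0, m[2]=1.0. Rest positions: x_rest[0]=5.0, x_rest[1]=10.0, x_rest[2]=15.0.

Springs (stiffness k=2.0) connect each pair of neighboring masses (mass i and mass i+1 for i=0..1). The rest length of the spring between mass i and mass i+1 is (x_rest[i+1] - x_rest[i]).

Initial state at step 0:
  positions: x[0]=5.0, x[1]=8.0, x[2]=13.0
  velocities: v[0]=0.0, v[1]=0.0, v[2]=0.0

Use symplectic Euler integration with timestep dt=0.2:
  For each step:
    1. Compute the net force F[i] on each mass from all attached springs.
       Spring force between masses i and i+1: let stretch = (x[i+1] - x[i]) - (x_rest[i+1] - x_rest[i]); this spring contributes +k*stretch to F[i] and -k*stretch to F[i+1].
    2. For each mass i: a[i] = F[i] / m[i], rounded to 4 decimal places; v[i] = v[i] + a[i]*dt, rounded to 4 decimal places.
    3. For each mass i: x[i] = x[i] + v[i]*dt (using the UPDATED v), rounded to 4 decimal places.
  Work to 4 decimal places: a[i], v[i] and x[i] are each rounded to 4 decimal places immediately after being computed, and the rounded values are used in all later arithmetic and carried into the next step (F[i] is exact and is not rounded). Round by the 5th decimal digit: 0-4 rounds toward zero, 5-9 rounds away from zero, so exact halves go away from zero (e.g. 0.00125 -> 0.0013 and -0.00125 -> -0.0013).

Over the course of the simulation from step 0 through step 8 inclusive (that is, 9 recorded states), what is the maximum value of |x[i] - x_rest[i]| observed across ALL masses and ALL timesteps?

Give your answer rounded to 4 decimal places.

Answer: 2.2530

Derivation:
Step 0: x=[5.0000 8.0000 13.0000] v=[0.0000 0.0000 0.0000]
Step 1: x=[4.8400 8.1600 13.0000] v=[-0.8000 0.8000 0.0000]
Step 2: x=[4.5456 8.4416 13.0128] v=[-1.4720 1.4080 0.0640]
Step 3: x=[4.1629 8.7772 13.0599] v=[-1.9136 1.6781 0.2355]
Step 4: x=[3.7493 9.0863 13.1644] v=[-2.0679 1.5455 0.5224]
Step 5: x=[3.3627 9.2947 13.3426] v=[-1.9331 1.0419 0.8912]
Step 6: x=[3.0506 9.3524 13.5970] v=[-1.5603 0.2883 1.2720]
Step 7: x=[2.8427 9.2455 13.9118] v=[-1.0396 -0.5346 1.5742]
Step 8: x=[2.7470 8.9997 14.2533] v=[-0.4785 -1.2292 1.7077]
Max displacement = 2.2530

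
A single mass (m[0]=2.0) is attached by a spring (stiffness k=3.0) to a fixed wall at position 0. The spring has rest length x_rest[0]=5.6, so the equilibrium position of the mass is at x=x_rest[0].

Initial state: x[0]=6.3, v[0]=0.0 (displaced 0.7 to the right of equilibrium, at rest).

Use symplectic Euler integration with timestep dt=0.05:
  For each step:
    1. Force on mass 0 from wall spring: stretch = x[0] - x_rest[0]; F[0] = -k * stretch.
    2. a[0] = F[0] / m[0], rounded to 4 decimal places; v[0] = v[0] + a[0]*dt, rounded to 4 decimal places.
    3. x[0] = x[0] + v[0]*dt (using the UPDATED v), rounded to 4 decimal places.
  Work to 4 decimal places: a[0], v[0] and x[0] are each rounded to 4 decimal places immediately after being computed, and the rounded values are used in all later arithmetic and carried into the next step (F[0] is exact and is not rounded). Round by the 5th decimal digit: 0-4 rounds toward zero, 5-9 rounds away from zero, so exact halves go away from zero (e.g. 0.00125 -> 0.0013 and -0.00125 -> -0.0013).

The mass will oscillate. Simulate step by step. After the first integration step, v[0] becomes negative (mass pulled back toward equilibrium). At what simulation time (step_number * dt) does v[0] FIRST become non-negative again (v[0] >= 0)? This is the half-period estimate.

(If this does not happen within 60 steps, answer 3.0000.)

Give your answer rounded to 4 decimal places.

Answer: 2.6000

Derivation:
Step 0: x=[6.3000] v=[0.0000]
Step 1: x=[6.2974] v=[-0.0525]
Step 2: x=[6.2922] v=[-0.1048]
Step 3: x=[6.2844] v=[-0.1567]
Step 4: x=[6.2740] v=[-0.2080]
Step 5: x=[6.2611] v=[-0.2586]
Step 6: x=[6.2457] v=[-0.3082]
Step 7: x=[6.2279] v=[-0.3566]
Step 8: x=[6.2077] v=[-0.4037]
Step 9: x=[6.1852] v=[-0.4493]
Step 10: x=[6.1605] v=[-0.4932]
Step 11: x=[6.1337] v=[-0.5352]
Step 12: x=[6.1049] v=[-0.5752]
Step 13: x=[6.0742] v=[-0.6131]
Step 14: x=[6.0418] v=[-0.6487]
Step 15: x=[6.0077] v=[-0.6818]
Step 16: x=[5.9721] v=[-0.7124]
Step 17: x=[5.9351] v=[-0.7403]
Step 18: x=[5.8968] v=[-0.7654]
Step 19: x=[5.8574] v=[-0.7877]
Step 20: x=[5.8171] v=[-0.8070]
Step 21: x=[5.7759] v=[-0.8233]
Step 22: x=[5.7341] v=[-0.8365]
Step 23: x=[5.6918] v=[-0.8466]
Step 24: x=[5.6491] v=[-0.8535]
Step 25: x=[5.6062] v=[-0.8572]
Step 26: x=[5.5633] v=[-0.8577]
Step 27: x=[5.5206] v=[-0.8549]
Step 28: x=[5.4782] v=[-0.8489]
Step 29: x=[5.4362] v=[-0.8398]
Step 30: x=[5.3948] v=[-0.8275]
Step 31: x=[5.3542] v=[-0.8121]
Step 32: x=[5.3145] v=[-0.7937]
Step 33: x=[5.2759] v=[-0.7723]
Step 34: x=[5.2385] v=[-0.7480]
Step 35: x=[5.2025] v=[-0.7209]
Step 36: x=[5.1679] v=[-0.6911]
Step 37: x=[5.1350] v=[-0.6587]
Step 38: x=[5.1038] v=[-0.6238]
Step 39: x=[5.0745] v=[-0.5866]
Step 40: x=[5.0471] v=[-0.5472]
Step 41: x=[5.0218] v=[-0.5057]
Step 42: x=[4.9987] v=[-0.4623]
Step 43: x=[4.9778] v=[-0.4172]
Step 44: x=[4.9593] v=[-0.3705]
Step 45: x=[4.9432] v=[-0.3224]
Step 46: x=[4.9295] v=[-0.2731]
Step 47: x=[4.9184] v=[-0.2228]
Step 48: x=[4.9098] v=[-0.1717]
Step 49: x=[4.9038] v=[-0.1199]
Step 50: x=[4.9004] v=[-0.0677]
Step 51: x=[4.8996] v=[-0.0152]
Step 52: x=[4.9015] v=[0.0373]
First v>=0 after going negative at step 52, time=2.6000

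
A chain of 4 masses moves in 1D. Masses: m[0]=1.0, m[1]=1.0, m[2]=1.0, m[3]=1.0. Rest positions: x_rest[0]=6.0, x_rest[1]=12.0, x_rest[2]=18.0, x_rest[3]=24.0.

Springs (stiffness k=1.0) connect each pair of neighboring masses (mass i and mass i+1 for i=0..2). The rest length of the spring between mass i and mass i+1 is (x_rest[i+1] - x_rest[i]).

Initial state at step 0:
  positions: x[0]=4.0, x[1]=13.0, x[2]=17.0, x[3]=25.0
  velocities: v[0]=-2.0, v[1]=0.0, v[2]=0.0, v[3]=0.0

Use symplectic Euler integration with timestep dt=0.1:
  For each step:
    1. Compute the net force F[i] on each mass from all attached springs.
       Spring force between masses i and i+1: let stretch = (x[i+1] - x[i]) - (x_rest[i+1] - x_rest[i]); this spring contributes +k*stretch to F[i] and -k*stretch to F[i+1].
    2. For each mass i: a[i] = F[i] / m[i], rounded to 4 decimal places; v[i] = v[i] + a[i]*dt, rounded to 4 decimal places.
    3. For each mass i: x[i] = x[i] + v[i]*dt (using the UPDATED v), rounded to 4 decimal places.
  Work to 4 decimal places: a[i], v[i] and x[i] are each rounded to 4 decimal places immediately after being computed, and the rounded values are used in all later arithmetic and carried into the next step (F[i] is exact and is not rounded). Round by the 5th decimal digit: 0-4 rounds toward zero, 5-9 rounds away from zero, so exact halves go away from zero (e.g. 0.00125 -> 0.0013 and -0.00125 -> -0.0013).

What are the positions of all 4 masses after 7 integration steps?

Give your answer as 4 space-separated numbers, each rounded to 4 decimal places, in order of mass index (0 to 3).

Answer: 3.4513 11.6979 17.9394 24.5113

Derivation:
Step 0: x=[4.0000 13.0000 17.0000 25.0000] v=[-2.0000 0.0000 0.0000 0.0000]
Step 1: x=[3.8300 12.9500 17.0400 24.9800] v=[-1.7000 -0.5000 0.4000 -0.2000]
Step 2: x=[3.6912 12.8497 17.1185 24.9406] v=[-1.3880 -1.0030 0.7850 -0.3940]
Step 3: x=[3.5840 12.7005 17.2325 24.8830] v=[-1.0722 -1.4920 1.1403 -0.5762]
Step 4: x=[3.5079 12.5055 17.3777 24.8089] v=[-0.7606 -1.9505 1.4522 -0.7413]
Step 5: x=[3.4618 12.2692 17.5485 24.7205] v=[-0.4608 -2.3630 1.7081 -0.8844]
Step 6: x=[3.4438 11.9976 17.7382 24.6203] v=[-0.1801 -2.7158 1.8974 -1.0016]
Step 7: x=[3.4513 11.6979 17.9394 24.5113] v=[0.0753 -2.9971 2.0116 -1.0898]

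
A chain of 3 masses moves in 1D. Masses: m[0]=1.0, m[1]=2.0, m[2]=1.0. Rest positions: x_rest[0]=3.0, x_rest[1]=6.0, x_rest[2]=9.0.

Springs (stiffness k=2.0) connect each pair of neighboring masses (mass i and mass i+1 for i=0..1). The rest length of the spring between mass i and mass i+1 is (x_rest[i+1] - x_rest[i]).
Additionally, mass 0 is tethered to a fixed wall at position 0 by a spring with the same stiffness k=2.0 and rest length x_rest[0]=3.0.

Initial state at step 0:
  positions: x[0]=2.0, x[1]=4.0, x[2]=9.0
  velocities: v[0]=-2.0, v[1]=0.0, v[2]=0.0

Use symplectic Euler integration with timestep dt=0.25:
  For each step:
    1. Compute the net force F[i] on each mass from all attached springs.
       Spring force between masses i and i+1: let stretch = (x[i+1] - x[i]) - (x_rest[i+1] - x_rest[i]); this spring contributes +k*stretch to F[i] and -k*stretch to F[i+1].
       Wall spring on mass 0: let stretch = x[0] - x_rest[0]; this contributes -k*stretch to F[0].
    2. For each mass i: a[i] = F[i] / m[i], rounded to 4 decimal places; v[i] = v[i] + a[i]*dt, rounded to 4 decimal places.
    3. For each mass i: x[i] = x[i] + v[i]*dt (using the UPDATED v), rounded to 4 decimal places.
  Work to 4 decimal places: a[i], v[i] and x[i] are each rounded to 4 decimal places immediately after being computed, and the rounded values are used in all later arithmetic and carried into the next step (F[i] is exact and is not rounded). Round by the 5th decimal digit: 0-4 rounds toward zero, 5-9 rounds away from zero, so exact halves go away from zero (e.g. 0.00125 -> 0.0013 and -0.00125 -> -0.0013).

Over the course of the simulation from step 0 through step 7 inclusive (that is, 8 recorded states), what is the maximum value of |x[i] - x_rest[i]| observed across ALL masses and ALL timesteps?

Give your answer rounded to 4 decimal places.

Answer: 2.4639

Derivation:
Step 0: x=[2.0000 4.0000 9.0000] v=[-2.0000 0.0000 0.0000]
Step 1: x=[1.5000 4.1875 8.7500] v=[-2.0000 0.7500 -1.0000]
Step 2: x=[1.1484 4.4922 8.3047] v=[-1.4063 1.2188 -1.7813]
Step 3: x=[1.0713 4.8262 7.7578] v=[-0.3086 1.3360 -2.1876]
Step 4: x=[1.3296 5.1088 7.2195] v=[1.0332 1.1302 -2.1534]
Step 5: x=[1.8941 5.2871 6.7923] v=[2.2580 0.7131 -1.7088]
Step 6: x=[2.6460 5.3474 6.5520] v=[3.0075 0.2412 -0.9614]
Step 7: x=[3.4048 5.3142 6.5361] v=[3.0352 -0.1330 -0.0637]
Max displacement = 2.4639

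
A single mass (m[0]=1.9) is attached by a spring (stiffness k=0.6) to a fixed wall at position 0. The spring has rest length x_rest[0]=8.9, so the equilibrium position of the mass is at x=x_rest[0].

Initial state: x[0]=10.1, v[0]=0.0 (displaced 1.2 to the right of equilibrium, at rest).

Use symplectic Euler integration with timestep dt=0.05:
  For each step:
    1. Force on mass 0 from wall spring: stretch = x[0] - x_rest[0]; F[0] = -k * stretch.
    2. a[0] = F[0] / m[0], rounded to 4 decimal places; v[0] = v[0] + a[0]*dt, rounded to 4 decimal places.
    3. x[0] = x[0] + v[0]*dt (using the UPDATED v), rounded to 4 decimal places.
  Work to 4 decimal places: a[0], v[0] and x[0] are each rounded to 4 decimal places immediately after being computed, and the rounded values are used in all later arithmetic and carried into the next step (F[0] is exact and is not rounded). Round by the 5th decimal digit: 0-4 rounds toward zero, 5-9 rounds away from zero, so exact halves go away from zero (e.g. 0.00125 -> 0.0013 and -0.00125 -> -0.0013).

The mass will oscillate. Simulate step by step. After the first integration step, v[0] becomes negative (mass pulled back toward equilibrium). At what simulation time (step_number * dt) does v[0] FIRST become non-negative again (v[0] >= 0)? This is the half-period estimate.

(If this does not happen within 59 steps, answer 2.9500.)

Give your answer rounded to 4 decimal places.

Step 0: x=[10.1000] v=[0.0000]
Step 1: x=[10.0991] v=[-0.0189]
Step 2: x=[10.0972] v=[-0.0378]
Step 3: x=[10.0944] v=[-0.0567]
Step 4: x=[10.0906] v=[-0.0756]
Step 5: x=[10.0859] v=[-0.0944]
Step 6: x=[10.0802] v=[-0.1131]
Step 7: x=[10.0736] v=[-0.1317]
Step 8: x=[10.0661] v=[-0.1502]
Step 9: x=[10.0577] v=[-0.1686]
Step 10: x=[10.0484] v=[-0.1869]
Step 11: x=[10.0382] v=[-0.2050]
Step 12: x=[10.0271] v=[-0.2230]
Step 13: x=[10.0151] v=[-0.2408]
Step 14: x=[10.0022] v=[-0.2584]
Step 15: x=[9.9884] v=[-0.2758]
Step 16: x=[9.9738] v=[-0.2930]
Step 17: x=[9.9583] v=[-0.3100]
Step 18: x=[9.9420] v=[-0.3267]
Step 19: x=[9.9248] v=[-0.3432]
Step 20: x=[9.9068] v=[-0.3594]
Step 21: x=[9.8880] v=[-0.3753]
Step 22: x=[9.8685] v=[-0.3909]
Step 23: x=[9.8482] v=[-0.4062]
Step 24: x=[9.8271] v=[-0.4212]
Step 25: x=[9.8053] v=[-0.4358]
Step 26: x=[9.7828] v=[-0.4501]
Step 27: x=[9.7596] v=[-0.4640]
Step 28: x=[9.7357] v=[-0.4776]
Step 29: x=[9.7112] v=[-0.4908]
Step 30: x=[9.6860] v=[-0.5036]
Step 31: x=[9.6602] v=[-0.5160]
Step 32: x=[9.6338] v=[-0.5280]
Step 33: x=[9.6068] v=[-0.5396]
Step 34: x=[9.5793] v=[-0.5508]
Step 35: x=[9.5512] v=[-0.5615]
Step 36: x=[9.5226] v=[-0.5718]
Step 37: x=[9.4935] v=[-0.5816]
Step 38: x=[9.4640] v=[-0.5910]
Step 39: x=[9.4340] v=[-0.5999]
Step 40: x=[9.4036] v=[-0.6083]
Step 41: x=[9.3728] v=[-0.6163]
Step 42: x=[9.3416] v=[-0.6238]
Step 43: x=[9.3101] v=[-0.6308]
Step 44: x=[9.2782] v=[-0.6373]
Step 45: x=[9.2460] v=[-0.6433]
Step 46: x=[9.2136] v=[-0.6488]
Step 47: x=[9.1809] v=[-0.6538]
Step 48: x=[9.1480] v=[-0.6582]
Step 49: x=[9.1149] v=[-0.6621]
Step 50: x=[9.0816] v=[-0.6655]
Step 51: x=[9.0482] v=[-0.6684]
Step 52: x=[9.0147] v=[-0.6707]
Step 53: x=[8.9811] v=[-0.6725]
Step 54: x=[8.9474] v=[-0.6738]
Step 55: x=[8.9137] v=[-0.6746]
Step 56: x=[8.8800] v=[-0.6748]
Step 57: x=[8.8463] v=[-0.6745]
Step 58: x=[8.8126] v=[-0.6737]
Step 59: x=[8.7790] v=[-0.6723]
v[0] did not become non-negative within 59 steps; using fallback time=2.9500

Answer: 2.9500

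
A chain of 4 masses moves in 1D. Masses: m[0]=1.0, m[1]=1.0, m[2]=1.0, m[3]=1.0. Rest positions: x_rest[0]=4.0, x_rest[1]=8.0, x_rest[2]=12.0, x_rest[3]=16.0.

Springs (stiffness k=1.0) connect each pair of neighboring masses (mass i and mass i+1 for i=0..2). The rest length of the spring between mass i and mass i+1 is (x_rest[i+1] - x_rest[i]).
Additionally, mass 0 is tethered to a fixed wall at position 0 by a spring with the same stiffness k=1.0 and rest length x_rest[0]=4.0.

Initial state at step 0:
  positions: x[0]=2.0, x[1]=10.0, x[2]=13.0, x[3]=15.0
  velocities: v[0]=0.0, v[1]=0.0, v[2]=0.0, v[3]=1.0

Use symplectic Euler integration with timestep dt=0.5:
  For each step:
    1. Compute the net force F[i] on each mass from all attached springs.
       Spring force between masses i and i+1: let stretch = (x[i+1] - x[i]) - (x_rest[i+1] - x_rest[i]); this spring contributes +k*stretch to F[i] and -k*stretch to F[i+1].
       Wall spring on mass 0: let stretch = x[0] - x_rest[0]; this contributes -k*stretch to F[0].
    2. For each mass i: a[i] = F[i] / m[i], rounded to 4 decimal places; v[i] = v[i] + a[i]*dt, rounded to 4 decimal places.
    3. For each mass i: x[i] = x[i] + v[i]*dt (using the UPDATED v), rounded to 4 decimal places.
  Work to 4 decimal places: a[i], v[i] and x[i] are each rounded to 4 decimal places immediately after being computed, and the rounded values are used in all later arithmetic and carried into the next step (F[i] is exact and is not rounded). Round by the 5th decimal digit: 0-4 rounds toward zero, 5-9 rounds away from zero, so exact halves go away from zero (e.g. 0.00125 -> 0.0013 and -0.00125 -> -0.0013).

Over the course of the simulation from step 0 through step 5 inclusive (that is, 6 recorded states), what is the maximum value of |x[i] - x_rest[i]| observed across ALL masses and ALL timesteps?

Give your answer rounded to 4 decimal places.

Answer: 2.5391

Derivation:
Step 0: x=[2.0000 10.0000 13.0000 15.0000] v=[0.0000 0.0000 0.0000 1.0000]
Step 1: x=[3.5000 8.7500 12.7500 16.0000] v=[3.0000 -2.5000 -0.5000 2.0000]
Step 2: x=[5.4375 7.1875 12.3125 17.1875] v=[3.8750 -3.1250 -0.8750 2.3750]
Step 3: x=[6.4532 6.4688 11.8125 18.1563] v=[2.0313 -1.4375 -1.0000 1.9375]
Step 4: x=[5.8595 7.0821 11.5625 18.5391] v=[-1.1875 1.2266 -0.5000 0.7656]
Step 5: x=[4.1065 8.5099 11.9366 18.1778] v=[-3.5060 2.8555 0.7481 -0.7227]
Max displacement = 2.5391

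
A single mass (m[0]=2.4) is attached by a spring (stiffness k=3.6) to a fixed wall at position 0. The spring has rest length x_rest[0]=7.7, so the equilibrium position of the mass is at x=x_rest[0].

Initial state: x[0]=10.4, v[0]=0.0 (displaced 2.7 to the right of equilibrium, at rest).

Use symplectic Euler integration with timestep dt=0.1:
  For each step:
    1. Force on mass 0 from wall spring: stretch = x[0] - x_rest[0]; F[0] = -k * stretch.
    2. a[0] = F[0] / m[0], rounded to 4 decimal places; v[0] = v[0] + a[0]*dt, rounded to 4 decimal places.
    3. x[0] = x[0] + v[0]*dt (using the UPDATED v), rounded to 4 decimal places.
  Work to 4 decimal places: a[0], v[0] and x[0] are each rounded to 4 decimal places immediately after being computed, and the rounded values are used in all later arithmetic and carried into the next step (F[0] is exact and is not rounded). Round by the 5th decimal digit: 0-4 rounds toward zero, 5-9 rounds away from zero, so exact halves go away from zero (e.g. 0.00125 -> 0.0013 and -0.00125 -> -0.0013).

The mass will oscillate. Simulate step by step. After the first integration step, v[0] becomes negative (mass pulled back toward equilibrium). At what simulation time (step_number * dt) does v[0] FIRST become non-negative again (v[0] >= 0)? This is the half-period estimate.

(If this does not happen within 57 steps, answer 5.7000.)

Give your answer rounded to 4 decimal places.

Answer: 2.6000

Derivation:
Step 0: x=[10.4000] v=[0.0000]
Step 1: x=[10.3595] v=[-0.4050]
Step 2: x=[10.2791] v=[-0.8039]
Step 3: x=[10.1600] v=[-1.1908]
Step 4: x=[10.0040] v=[-1.5598]
Step 5: x=[9.8135] v=[-1.9054]
Step 6: x=[9.5913] v=[-2.2224]
Step 7: x=[9.3407] v=[-2.5061]
Step 8: x=[9.0655] v=[-2.7522]
Step 9: x=[8.7698] v=[-2.9570]
Step 10: x=[8.4581] v=[-3.1175]
Step 11: x=[8.1350] v=[-3.2312]
Step 12: x=[7.8054] v=[-3.2965]
Step 13: x=[7.4742] v=[-3.3123]
Step 14: x=[7.1464] v=[-3.2784]
Step 15: x=[6.8269] v=[-3.1954]
Step 16: x=[6.5205] v=[-3.0644]
Step 17: x=[6.2318] v=[-2.8875]
Step 18: x=[5.9651] v=[-2.6673]
Step 19: x=[5.7244] v=[-2.4071]
Step 20: x=[5.5133] v=[-2.1108]
Step 21: x=[5.3350] v=[-1.7828]
Step 22: x=[5.1922] v=[-1.4281]
Step 23: x=[5.0870] v=[-1.0519]
Step 24: x=[5.0210] v=[-0.6600]
Step 25: x=[4.9952] v=[-0.2582]
Step 26: x=[5.0100] v=[0.1475]
First v>=0 after going negative at step 26, time=2.6000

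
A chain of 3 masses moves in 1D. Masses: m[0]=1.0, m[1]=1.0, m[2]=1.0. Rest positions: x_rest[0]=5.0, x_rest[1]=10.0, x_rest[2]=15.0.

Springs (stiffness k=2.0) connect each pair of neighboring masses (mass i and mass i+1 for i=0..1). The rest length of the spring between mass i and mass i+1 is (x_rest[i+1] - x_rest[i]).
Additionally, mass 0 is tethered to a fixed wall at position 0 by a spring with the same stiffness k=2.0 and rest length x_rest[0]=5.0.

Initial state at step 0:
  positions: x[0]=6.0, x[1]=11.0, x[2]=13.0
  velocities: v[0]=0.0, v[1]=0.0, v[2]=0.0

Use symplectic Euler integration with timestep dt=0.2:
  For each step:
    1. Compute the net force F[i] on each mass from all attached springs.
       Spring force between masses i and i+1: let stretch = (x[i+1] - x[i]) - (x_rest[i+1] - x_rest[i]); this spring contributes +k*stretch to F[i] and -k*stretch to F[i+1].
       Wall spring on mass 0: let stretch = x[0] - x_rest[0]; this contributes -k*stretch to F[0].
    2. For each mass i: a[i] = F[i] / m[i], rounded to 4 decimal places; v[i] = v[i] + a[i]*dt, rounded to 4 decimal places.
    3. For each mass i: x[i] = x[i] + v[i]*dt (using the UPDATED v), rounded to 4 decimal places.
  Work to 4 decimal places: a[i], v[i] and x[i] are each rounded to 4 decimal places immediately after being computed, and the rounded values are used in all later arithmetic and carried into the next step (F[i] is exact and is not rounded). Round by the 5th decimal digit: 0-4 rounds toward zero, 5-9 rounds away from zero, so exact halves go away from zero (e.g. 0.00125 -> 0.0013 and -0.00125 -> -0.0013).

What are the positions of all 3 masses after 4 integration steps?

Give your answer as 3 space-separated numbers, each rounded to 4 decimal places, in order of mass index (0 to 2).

Answer: 5.1381 9.2884 14.8727

Derivation:
Step 0: x=[6.0000 11.0000 13.0000] v=[0.0000 0.0000 0.0000]
Step 1: x=[5.9200 10.7600 13.2400] v=[-0.4000 -1.2000 1.2000]
Step 2: x=[5.7536 10.3312 13.6816] v=[-0.8320 -2.1440 2.2080]
Step 3: x=[5.4931 9.8042 14.2552] v=[-1.3024 -2.6349 2.8678]
Step 4: x=[5.1381 9.2884 14.8727] v=[-1.7752 -2.5789 3.0874]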